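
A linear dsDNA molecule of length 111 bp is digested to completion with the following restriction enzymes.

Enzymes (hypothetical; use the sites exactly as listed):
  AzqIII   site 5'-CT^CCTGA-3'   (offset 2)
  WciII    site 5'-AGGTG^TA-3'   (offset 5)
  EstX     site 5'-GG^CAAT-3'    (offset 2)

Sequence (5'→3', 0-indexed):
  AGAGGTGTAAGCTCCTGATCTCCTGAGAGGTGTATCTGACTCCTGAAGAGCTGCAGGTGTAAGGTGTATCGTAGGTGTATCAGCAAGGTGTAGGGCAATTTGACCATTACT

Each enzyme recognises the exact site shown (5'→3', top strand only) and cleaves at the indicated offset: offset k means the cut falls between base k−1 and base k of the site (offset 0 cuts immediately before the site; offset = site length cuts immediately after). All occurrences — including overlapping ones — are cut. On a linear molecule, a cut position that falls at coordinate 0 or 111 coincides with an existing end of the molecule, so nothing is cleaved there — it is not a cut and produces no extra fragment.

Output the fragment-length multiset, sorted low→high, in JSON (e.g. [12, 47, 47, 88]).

Scan for sites:
  AzqIII CTCCTGA/2: at [11, 19, 39] ⇒ [13, 21, 41]
  WciII AGGTGTA/5: at [2, 27, 54, 61, 72, 85] ⇒ [7, 32, 59, 66, 77, 90]
  EstX GGCAAT/2: at [93] ⇒ [95]

All cut coordinates (distinct, sorted): [7, 13, 21, 32, 41, 59, 66, 77, 90, 95]

Fragment lengths:
  [0,7): 7 bp
  [7,13): 6 bp
  [13,21): 8 bp
  [21,32): 11 bp
  [32,41): 9 bp
  [41,59): 18 bp
  [59,66): 7 bp
  [66,77): 11 bp
  [77,90): 13 bp
  [90,95): 5 bp
  [95,111): 16 bp

[5,6,7,7,8,9,11,11,13,16,18]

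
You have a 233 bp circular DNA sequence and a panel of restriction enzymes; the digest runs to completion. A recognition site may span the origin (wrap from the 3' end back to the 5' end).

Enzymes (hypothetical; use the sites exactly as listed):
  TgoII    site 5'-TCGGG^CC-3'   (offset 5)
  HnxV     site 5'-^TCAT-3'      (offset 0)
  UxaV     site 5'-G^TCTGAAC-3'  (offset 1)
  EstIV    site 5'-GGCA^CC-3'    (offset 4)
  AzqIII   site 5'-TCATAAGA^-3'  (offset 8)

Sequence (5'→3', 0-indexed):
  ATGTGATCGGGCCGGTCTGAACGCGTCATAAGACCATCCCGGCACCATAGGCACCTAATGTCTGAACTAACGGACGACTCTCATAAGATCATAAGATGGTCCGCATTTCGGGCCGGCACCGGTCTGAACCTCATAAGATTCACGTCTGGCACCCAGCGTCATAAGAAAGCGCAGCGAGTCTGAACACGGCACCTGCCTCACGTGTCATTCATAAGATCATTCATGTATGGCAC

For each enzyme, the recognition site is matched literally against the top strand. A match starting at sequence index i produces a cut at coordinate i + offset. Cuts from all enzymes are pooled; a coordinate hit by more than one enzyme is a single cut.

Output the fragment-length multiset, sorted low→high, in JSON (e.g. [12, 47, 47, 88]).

[4,4,4,4,6,7,7,8,8,8,8,8,8,8,9,10,11,12,13,13,13,16,20,24]

Per-enzyme occurrences:
  TgoII TCGGGCC/5: at [6, 107] ⇒ [11, 112]
  HnxV TCAT/0: at [25, 80, 88, 130, 158, 204, 208, 216, 220] ⇒ [25, 80, 88, 130, 158, 204, 208, 216, 220]
  UxaV GTCTGAAC/1: at [14, 59, 121, 177] ⇒ [15, 60, 122, 178]
  EstIV GGCACC/4: at [40, 49, 114, 147, 187] ⇒ [44, 53, 118, 151, 191]
  AzqIII TCATAAGA/8: at [25, 80, 88, 130, 158, 208] ⇒ [33, 88, 96, 138, 166, 216]

Pooled cuts: [11, 15, 25, 33, 44, 53, 60, 80, 88, 96, 112, 118, 122, 130, 138, 151, 158, 166, 178, 191, 204, 208, 216, 220]

Fragment lengths:
  11→15: 4 bp
  15→25: 10 bp
  25→33: 8 bp
  33→44: 11 bp
  44→53: 9 bp
  53→60: 7 bp
  60→80: 20 bp
  80→88: 8 bp
  88→96: 8 bp
  96→112: 16 bp
  112→118: 6 bp
  118→122: 4 bp
  122→130: 8 bp
  130→138: 8 bp
  138→151: 13 bp
  151→158: 7 bp
  158→166: 8 bp
  166→178: 12 bp
  178→191: 13 bp
  191→204: 13 bp
  204→208: 4 bp
  208→216: 8 bp
  216→220: 4 bp
  220→11 (wrap): 233-220+11 = 24 bp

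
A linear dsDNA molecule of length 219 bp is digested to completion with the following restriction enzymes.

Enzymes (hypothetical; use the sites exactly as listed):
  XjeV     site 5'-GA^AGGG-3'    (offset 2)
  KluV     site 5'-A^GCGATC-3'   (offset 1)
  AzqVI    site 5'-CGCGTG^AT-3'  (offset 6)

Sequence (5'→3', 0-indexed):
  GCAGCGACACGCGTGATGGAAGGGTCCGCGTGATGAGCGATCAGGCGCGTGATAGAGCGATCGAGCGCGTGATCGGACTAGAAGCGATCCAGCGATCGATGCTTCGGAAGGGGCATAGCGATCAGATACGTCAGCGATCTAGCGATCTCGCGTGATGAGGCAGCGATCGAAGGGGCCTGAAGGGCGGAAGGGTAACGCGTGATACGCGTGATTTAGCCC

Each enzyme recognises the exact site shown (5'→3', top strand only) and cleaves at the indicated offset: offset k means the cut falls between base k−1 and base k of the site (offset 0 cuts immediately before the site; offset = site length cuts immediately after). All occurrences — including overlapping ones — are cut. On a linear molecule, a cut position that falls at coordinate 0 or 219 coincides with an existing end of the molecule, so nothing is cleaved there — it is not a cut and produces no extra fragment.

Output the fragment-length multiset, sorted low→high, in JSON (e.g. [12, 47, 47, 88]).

[4,5,5,8,8,8,8,8,9,9,9,10,12,12,13,13,15,15,15,16,17]

Site scan:
  XjeV GAAGGG/2: at [18, 106, 168, 178, 186] ⇒ [20, 108, 170, 180, 188]
  KluV AGCGATC/1: at [35, 55, 82, 90, 116, 132, 140, 161] ⇒ [36, 56, 83, 91, 117, 133, 141, 162]
  AzqVI CGCGTGAT/6: at [9, 26, 45, 65, 148, 195, 204] ⇒ [15, 32, 51, 71, 154, 201, 210]

All cut coordinates (distinct, sorted): [15, 20, 32, 36, 51, 56, 71, 83, 91, 108, 117, 133, 141, 154, 162, 170, 180, 188, 201, 210]

Fragments:
  [0,15): 15 bp
  [15,20): 5 bp
  [20,32): 12 bp
  [32,36): 4 bp
  [36,51): 15 bp
  [51,56): 5 bp
  [56,71): 15 bp
  [71,83): 12 bp
  [83,91): 8 bp
  [91,108): 17 bp
  [108,117): 9 bp
  [117,133): 16 bp
  [133,141): 8 bp
  [141,154): 13 bp
  [154,162): 8 bp
  [162,170): 8 bp
  [170,180): 10 bp
  [180,188): 8 bp
  [188,201): 13 bp
  [201,210): 9 bp
  [210,219): 9 bp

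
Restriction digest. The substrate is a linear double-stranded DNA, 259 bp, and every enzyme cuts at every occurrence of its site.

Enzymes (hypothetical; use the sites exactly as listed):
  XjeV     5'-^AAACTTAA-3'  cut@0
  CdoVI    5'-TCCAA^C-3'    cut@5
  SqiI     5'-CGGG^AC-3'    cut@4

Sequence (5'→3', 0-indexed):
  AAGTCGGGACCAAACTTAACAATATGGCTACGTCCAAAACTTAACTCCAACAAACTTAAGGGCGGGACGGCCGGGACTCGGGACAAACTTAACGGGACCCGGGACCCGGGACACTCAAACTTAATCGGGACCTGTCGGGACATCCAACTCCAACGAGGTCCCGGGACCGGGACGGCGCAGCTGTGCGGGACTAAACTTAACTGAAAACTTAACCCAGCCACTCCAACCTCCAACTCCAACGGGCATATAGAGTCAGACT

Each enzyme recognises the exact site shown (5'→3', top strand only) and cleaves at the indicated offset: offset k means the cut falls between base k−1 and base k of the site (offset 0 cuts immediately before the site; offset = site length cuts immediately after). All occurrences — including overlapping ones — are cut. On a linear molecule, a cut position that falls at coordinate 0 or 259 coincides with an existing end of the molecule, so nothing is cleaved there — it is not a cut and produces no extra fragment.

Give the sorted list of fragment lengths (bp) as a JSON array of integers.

Scan for sites:
  XjeV (AAACTTAA, off=0): starts [11, 36, 51, 84, 116, 192, 204] → cuts [11, 36, 51, 84, 116, 192, 204]
  CdoVI (TCCAAC, off=5): starts [45, 142, 148, 221, 228, 234] → cuts [50, 147, 153, 226, 233, 239]
  SqiI (CGGGAC, off=4): starts [4, 62, 71, 78, 92, 99, 106, 125, 135, 161, 167, 185] → cuts [8, 66, 75, 82, 96, 103, 110, 129, 139, 165, 171, 189]

All cut coordinates (distinct, sorted): [8, 11, 36, 50, 51, 66, 75, 82, 84, 96, 103, 110, 116, 129, 139, 147, 153, 165, 171, 189, 192, 204, 226, 233, 239]

Fragment lengths:
  [0,8): 8 bp
  [8,11): 3 bp
  [11,36): 25 bp
  [36,50): 14 bp
  [50,51): 1 bp
  [51,66): 15 bp
  [66,75): 9 bp
  [75,82): 7 bp
  [82,84): 2 bp
  [84,96): 12 bp
  [96,103): 7 bp
  [103,110): 7 bp
  [110,116): 6 bp
  [116,129): 13 bp
  [129,139): 10 bp
  [139,147): 8 bp
  [147,153): 6 bp
  [153,165): 12 bp
  [165,171): 6 bp
  [171,189): 18 bp
  [189,192): 3 bp
  [192,204): 12 bp
  [204,226): 22 bp
  [226,233): 7 bp
  [233,239): 6 bp
  [239,259): 20 bp

[1,2,3,3,6,6,6,6,7,7,7,7,8,8,9,10,12,12,12,13,14,15,18,20,22,25]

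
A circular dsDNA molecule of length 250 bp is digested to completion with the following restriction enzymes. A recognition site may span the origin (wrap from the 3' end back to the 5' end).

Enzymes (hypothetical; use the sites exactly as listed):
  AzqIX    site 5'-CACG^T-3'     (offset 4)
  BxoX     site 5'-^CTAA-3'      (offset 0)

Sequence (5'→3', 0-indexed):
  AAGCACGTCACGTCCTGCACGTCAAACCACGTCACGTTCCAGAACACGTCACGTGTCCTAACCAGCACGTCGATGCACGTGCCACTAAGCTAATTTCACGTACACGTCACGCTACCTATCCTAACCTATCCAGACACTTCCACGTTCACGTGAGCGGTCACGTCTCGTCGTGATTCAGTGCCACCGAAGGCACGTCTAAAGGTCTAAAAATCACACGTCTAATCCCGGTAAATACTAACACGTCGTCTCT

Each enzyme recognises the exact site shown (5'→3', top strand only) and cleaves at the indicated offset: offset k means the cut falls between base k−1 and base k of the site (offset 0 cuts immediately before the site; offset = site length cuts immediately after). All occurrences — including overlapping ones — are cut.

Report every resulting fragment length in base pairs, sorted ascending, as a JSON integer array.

Per-enzyme occurrences:
  AzqIX CACGT/4: at [3, 8, 17, 27, 32, 44, 49, 65, 75, 96, 102, 140, 146, 158, 190, 213, 238] ⇒ [7, 12, 21, 31, 36, 48, 53, 69, 79, 100, 106, 144, 150, 162, 194, 217, 242]
  BxoX CTAA/0: at [57, 84, 89, 120, 195, 203, 218, 234, 248] ⇒ [57, 84, 89, 120, 195, 203, 218, 234, 248]

All cut coordinates (distinct, sorted): [7, 12, 21, 31, 36, 48, 53, 57, 69, 79, 84, 89, 100, 106, 120, 144, 150, 162, 194, 195, 203, 217, 218, 234, 242, 248]

Fragments:
  7→12: 5 bp
  12→21: 9 bp
  21→31: 10 bp
  31→36: 5 bp
  36→48: 12 bp
  48→53: 5 bp
  53→57: 4 bp
  57→69: 12 bp
  69→79: 10 bp
  79→84: 5 bp
  84→89: 5 bp
  89→100: 11 bp
  100→106: 6 bp
  106→120: 14 bp
  120→144: 24 bp
  144→150: 6 bp
  150→162: 12 bp
  162→194: 32 bp
  194→195: 1 bp
  195→203: 8 bp
  203→217: 14 bp
  217→218: 1 bp
  218→234: 16 bp
  234→242: 8 bp
  242→248: 6 bp
  248→7 (wrap): 250-248+7 = 9 bp

[1,1,4,5,5,5,5,5,6,6,6,8,8,9,9,10,10,11,12,12,12,14,14,16,24,32]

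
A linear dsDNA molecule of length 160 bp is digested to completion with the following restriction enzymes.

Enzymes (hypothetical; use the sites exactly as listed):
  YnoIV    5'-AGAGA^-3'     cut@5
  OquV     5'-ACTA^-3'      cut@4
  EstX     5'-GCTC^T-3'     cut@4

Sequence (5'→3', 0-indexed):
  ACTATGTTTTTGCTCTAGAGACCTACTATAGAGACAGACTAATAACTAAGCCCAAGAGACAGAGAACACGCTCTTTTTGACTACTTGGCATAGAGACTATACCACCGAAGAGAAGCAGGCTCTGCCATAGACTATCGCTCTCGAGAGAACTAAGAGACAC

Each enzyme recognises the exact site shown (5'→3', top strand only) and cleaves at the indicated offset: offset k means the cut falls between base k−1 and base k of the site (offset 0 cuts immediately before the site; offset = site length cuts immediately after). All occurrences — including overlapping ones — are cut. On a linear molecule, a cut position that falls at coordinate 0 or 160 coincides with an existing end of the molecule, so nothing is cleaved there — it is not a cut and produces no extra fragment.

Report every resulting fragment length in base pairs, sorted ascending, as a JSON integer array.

[3,3,4,4,5,6,6,6,6,7,7,7,8,8,9,10,11,11,12,13,14]

Scan for sites:
  YnoIV AGAGA/5: at [16, 29, 54, 60, 91, 108, 143, 152] ⇒ [21, 34, 59, 65, 96, 113, 148, 157]
  OquV ACTA/4: at [0, 24, 37, 44, 79, 95, 130, 148] ⇒ [4, 28, 41, 48, 83, 99, 134, 152]
  EstX GCTCT/4: at [11, 69, 118, 136] ⇒ [15, 73, 122, 140]

All cut coordinates (distinct, sorted): [4, 15, 21, 28, 34, 41, 48, 59, 65, 73, 83, 96, 99, 113, 122, 134, 140, 148, 152, 157]

Fragments:
  [0,4): 4 bp
  [4,15): 11 bp
  [15,21): 6 bp
  [21,28): 7 bp
  [28,34): 6 bp
  [34,41): 7 bp
  [41,48): 7 bp
  [48,59): 11 bp
  [59,65): 6 bp
  [65,73): 8 bp
  [73,83): 10 bp
  [83,96): 13 bp
  [96,99): 3 bp
  [99,113): 14 bp
  [113,122): 9 bp
  [122,134): 12 bp
  [134,140): 6 bp
  [140,148): 8 bp
  [148,152): 4 bp
  [152,157): 5 bp
  [157,160): 3 bp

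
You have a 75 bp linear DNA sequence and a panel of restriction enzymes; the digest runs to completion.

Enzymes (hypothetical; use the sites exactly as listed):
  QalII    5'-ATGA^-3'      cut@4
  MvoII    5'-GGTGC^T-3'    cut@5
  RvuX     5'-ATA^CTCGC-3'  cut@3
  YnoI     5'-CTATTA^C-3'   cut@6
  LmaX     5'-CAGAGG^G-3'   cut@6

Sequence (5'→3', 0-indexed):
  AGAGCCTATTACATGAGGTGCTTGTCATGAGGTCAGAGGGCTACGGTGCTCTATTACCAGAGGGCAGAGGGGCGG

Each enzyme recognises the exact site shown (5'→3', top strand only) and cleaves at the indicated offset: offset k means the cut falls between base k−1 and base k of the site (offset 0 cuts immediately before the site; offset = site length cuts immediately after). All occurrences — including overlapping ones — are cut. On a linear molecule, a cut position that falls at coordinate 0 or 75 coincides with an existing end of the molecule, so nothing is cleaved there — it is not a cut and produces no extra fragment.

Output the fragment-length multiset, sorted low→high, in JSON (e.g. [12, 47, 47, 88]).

[5,5,5,7,7,7,9,9,10,11]

Scan for sites:
  QalII (ATGA, off=4): starts [12, 26] → cuts [16, 30]
  MvoII (GGTGCT, off=5): starts [16, 44] → cuts [21, 49]
  RvuX (ATACTCGC, off=3): no sites
  YnoI (CTATTAC, off=6): starts [5, 50] → cuts [11, 56]
  LmaX (CAGAGGG, off=6): starts [33, 57, 64] → cuts [39, 63, 70]

Pooled cuts: [11, 16, 21, 30, 39, 49, 56, 63, 70]

Fragment lengths:
  [0,11): 11 bp
  [11,16): 5 bp
  [16,21): 5 bp
  [21,30): 9 bp
  [30,39): 9 bp
  [39,49): 10 bp
  [49,56): 7 bp
  [56,63): 7 bp
  [63,70): 7 bp
  [70,75): 5 bp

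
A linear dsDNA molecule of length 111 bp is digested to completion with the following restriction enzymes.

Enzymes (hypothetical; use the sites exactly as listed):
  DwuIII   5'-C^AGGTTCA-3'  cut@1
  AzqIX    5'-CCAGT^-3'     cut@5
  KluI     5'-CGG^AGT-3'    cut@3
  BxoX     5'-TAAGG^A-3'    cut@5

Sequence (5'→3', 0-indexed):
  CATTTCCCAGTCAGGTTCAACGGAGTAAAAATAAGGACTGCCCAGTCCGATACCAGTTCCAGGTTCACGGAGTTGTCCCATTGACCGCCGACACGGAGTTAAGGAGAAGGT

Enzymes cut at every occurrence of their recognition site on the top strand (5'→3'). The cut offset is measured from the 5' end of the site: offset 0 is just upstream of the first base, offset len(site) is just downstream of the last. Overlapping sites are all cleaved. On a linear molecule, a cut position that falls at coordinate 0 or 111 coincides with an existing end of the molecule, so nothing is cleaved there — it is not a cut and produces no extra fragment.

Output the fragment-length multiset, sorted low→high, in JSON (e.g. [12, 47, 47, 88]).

Site scan:
  DwuIII CAGGTTCA/1: at [11, 59] ⇒ [12, 60]
  AzqIX CCAGT/5: at [6, 41, 52] ⇒ [11, 46, 57]
  KluI CGGAGT/3: at [20, 67, 93] ⇒ [23, 70, 96]
  BxoX TAAGGA/5: at [31, 99] ⇒ [36, 104]

All cut coordinates (distinct, sorted): [11, 12, 23, 36, 46, 57, 60, 70, 96, 104]

Fragment lengths:
  [0,11): 11 bp
  [11,12): 1 bp
  [12,23): 11 bp
  [23,36): 13 bp
  [36,46): 10 bp
  [46,57): 11 bp
  [57,60): 3 bp
  [60,70): 10 bp
  [70,96): 26 bp
  [96,104): 8 bp
  [104,111): 7 bp

[1,3,7,8,10,10,11,11,11,13,26]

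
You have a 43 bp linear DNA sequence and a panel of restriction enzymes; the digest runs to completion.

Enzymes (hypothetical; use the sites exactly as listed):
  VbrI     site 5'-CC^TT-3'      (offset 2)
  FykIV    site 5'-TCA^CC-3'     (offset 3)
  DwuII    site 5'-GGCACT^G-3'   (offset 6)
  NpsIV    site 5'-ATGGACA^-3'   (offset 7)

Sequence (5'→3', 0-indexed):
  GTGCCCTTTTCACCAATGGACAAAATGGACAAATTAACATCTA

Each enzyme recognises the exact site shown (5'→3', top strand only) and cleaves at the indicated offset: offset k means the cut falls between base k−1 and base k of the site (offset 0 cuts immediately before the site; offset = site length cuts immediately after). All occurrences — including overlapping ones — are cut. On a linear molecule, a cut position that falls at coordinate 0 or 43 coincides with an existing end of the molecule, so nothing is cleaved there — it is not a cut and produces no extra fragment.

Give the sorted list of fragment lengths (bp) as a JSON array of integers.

Scan for sites:
  VbrI (CCTT, off=2): starts [4] → cuts [6]
  FykIV (TCACC, off=3): starts [9] → cuts [12]
  DwuII (GGCACTG, off=6): no sites
  NpsIV (ATGGACA, off=7): starts [15, 24] → cuts [22, 31]

All cut coordinates (distinct, sorted): [6, 12, 22, 31]

Fragment lengths:
  [0,6): 6 bp
  [6,12): 6 bp
  [12,22): 10 bp
  [22,31): 9 bp
  [31,43): 12 bp

[6,6,9,10,12]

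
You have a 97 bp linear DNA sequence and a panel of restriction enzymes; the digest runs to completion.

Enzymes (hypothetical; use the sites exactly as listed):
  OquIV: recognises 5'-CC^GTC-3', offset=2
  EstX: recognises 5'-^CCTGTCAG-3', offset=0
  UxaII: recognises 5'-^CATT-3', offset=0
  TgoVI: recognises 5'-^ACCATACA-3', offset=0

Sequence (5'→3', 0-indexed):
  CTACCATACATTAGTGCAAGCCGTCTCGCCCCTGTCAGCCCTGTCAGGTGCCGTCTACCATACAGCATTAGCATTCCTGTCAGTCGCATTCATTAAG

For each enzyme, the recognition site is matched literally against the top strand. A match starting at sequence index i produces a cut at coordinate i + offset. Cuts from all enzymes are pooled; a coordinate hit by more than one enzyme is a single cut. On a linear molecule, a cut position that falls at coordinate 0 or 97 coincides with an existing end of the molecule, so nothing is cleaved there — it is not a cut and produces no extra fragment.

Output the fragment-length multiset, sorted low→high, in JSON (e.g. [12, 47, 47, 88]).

Scan for sites:
  OquIV (CCGTC, off=2): starts [20, 50] → cuts [22, 52]
  EstX (CCTGTCAG, off=0): starts [30, 39, 75] → cuts [30, 39, 75]
  UxaII (CATT, off=0): starts [8, 65, 71, 86, 90] → cuts [8, 65, 71, 86, 90]
  TgoVI (ACCATACA, off=0): starts [2, 56] → cuts [2, 56]

All cut coordinates (distinct, sorted): [2, 8, 22, 30, 39, 52, 56, 65, 71, 75, 86, 90]

Fragment lengths:
  [0,2): 2 bp
  [2,8): 6 bp
  [8,22): 14 bp
  [22,30): 8 bp
  [30,39): 9 bp
  [39,52): 13 bp
  [52,56): 4 bp
  [56,65): 9 bp
  [65,71): 6 bp
  [71,75): 4 bp
  [75,86): 11 bp
  [86,90): 4 bp
  [90,97): 7 bp

[2,4,4,4,6,6,7,8,9,9,11,13,14]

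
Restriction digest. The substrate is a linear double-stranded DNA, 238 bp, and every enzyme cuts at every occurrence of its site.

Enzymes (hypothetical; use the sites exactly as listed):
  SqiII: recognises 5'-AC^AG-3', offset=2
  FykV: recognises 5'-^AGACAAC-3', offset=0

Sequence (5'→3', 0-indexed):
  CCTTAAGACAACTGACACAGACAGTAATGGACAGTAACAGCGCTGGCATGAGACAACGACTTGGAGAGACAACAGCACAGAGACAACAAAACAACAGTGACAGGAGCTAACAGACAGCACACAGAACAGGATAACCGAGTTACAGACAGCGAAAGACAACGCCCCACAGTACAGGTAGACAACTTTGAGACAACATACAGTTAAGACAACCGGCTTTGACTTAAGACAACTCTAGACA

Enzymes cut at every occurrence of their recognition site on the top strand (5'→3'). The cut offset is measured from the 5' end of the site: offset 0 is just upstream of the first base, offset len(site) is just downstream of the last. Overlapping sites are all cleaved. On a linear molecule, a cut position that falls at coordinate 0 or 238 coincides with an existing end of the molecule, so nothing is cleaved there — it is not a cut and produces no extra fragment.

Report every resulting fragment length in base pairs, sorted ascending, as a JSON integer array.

[2,4,4,4,4,5,5,5,5,5,6,6,6,7,7,10,10,11,11,12,13,14,15,15,16,16,20]

Scan for sites:
  SqiII ACAG/2: at [16, 20, 30, 36, 71, 76, 93, 99, 109, 113, 120, 125, 141, 145, 165, 170, 196] ⇒ [18, 22, 32, 38, 73, 78, 95, 101, 111, 115, 122, 127, 143, 147, 167, 172, 198]
  FykV AGACAAC/0: at [5, 50, 66, 80, 153, 176, 187, 203, 223] ⇒ [5, 50, 66, 80, 153, 176, 187, 203, 223]

Pooled cuts: [5, 18, 22, 32, 38, 50, 66, 73, 78, 80, 95, 101, 111, 115, 122, 127, 143, 147, 153, 167, 172, 176, 187, 198, 203, 223]

Fragment lengths:
  [0,5): 5 bp
  [5,18): 13 bp
  [18,22): 4 bp
  [22,32): 10 bp
  [32,38): 6 bp
  [38,50): 12 bp
  [50,66): 16 bp
  [66,73): 7 bp
  [73,78): 5 bp
  [78,80): 2 bp
  [80,95): 15 bp
  [95,101): 6 bp
  [101,111): 10 bp
  [111,115): 4 bp
  [115,122): 7 bp
  [122,127): 5 bp
  [127,143): 16 bp
  [143,147): 4 bp
  [147,153): 6 bp
  [153,167): 14 bp
  [167,172): 5 bp
  [172,176): 4 bp
  [176,187): 11 bp
  [187,198): 11 bp
  [198,203): 5 bp
  [203,223): 20 bp
  [223,238): 15 bp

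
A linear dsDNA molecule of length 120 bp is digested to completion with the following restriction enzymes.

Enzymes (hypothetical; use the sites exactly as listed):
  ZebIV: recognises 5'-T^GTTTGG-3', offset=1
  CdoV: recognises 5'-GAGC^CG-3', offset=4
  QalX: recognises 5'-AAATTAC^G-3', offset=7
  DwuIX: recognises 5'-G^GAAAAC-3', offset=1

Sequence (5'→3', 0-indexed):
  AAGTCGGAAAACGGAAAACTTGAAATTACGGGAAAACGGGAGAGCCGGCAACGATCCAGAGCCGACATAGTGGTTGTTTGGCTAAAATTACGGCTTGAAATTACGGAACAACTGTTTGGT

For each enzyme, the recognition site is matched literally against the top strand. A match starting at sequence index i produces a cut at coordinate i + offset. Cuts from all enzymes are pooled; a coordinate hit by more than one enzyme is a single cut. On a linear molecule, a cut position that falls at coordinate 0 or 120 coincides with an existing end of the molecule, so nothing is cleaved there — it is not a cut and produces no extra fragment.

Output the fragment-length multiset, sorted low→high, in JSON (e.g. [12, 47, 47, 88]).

Site scan:
  ZebIV (TGTTTGG, off=1): starts [74, 112] → cuts [75, 113]
  CdoV (GAGCCG, off=4): starts [41, 58] → cuts [45, 62]
  QalX (AAATTACG, off=7): starts [22, 84, 97] → cuts [29, 91, 104]
  DwuIX (GGAAAAC, off=1): starts [5, 12, 30] → cuts [6, 13, 31]

All cut coordinates (distinct, sorted): [6, 13, 29, 31, 45, 62, 75, 91, 104, 113]

Fragments:
  [0,6): 6 bp
  [6,13): 7 bp
  [13,29): 16 bp
  [29,31): 2 bp
  [31,45): 14 bp
  [45,62): 17 bp
  [62,75): 13 bp
  [75,91): 16 bp
  [91,104): 13 bp
  [104,113): 9 bp
  [113,120): 7 bp

[2,6,7,7,9,13,13,14,16,16,17]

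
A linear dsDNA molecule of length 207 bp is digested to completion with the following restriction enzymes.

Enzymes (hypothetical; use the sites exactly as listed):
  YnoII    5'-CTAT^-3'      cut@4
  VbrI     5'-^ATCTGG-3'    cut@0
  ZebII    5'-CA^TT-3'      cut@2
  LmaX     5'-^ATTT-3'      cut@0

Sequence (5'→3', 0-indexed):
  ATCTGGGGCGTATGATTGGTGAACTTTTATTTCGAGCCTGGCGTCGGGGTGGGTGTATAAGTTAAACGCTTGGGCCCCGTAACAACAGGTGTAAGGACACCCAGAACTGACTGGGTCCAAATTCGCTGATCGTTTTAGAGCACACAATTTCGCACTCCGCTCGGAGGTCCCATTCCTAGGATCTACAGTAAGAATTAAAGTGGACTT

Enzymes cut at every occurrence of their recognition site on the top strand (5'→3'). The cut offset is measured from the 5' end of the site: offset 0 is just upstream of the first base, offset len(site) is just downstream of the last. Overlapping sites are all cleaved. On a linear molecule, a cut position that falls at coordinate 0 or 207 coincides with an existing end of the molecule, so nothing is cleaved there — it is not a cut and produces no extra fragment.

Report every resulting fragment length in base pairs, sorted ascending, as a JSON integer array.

[26,28,35,118]

Scan for sites:
  YnoII (CTAT, off=4): no sites
  VbrI ATCTGG/0: at [0] ⇒ [] (position 0 is a terminus of the linear molecule — no cut)
  ZebII CATT/2: at [170] ⇒ [172]
  LmaX ATTT/0: at [28, 146] ⇒ [28, 146]

All cut coordinates (distinct, sorted): [28, 146, 172]

Fragments:
  [0,28): 28 bp
  [28,146): 118 bp
  [146,172): 26 bp
  [172,207): 35 bp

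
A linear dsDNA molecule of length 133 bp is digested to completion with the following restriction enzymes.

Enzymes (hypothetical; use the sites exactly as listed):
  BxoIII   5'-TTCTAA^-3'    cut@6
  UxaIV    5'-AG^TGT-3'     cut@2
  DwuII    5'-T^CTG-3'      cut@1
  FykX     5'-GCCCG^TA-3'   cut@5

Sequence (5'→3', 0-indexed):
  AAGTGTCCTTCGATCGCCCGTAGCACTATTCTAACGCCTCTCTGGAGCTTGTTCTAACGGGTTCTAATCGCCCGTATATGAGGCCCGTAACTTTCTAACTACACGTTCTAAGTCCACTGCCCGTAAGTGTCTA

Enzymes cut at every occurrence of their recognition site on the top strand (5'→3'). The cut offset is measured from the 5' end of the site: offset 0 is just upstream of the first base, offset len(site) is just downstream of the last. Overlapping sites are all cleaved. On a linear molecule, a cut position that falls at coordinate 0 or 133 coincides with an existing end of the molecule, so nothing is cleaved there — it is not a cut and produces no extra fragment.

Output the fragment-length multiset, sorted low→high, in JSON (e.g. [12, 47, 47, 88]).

[3,4,6,7,7,10,11,12,13,13,14,16,17]

Per-enzyme occurrences:
  BxoIII TTCTAA/6: at [28, 51, 61, 92, 105] ⇒ [34, 57, 67, 98, 111]
  UxaIV AGTGT/2: at [1, 125] ⇒ [3, 127]
  DwuII TCTG/1: at [40] ⇒ [41]
  FykX GCCCGTA/5: at [15, 69, 82, 118] ⇒ [20, 74, 87, 123]

All cut coordinates (distinct, sorted): [3, 20, 34, 41, 57, 67, 74, 87, 98, 111, 123, 127]

Fragment lengths:
  [0,3): 3 bp
  [3,20): 17 bp
  [20,34): 14 bp
  [34,41): 7 bp
  [41,57): 16 bp
  [57,67): 10 bp
  [67,74): 7 bp
  [74,87): 13 bp
  [87,98): 11 bp
  [98,111): 13 bp
  [111,123): 12 bp
  [123,127): 4 bp
  [127,133): 6 bp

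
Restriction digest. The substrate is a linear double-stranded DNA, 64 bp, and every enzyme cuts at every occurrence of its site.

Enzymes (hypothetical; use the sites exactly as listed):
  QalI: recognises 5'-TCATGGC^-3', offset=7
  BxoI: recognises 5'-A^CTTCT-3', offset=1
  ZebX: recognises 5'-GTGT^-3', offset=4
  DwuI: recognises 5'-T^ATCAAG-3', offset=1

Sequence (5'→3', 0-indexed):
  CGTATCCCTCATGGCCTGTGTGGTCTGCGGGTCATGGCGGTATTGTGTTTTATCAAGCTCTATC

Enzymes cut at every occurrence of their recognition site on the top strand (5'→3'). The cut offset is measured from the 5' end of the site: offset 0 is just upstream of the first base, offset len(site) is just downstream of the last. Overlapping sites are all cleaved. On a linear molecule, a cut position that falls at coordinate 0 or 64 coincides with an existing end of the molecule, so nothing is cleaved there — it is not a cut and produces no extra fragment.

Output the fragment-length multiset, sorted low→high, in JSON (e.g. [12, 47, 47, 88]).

Site scan:
  QalI TCATGGC/7: at [8, 31] ⇒ [15, 38]
  BxoI (ACTTCT, off=1): no sites
  ZebX GTGT/4: at [17, 44] ⇒ [21, 48]
  DwuI TATCAAG/1: at [50] ⇒ [51]

All cut coordinates (distinct, sorted): [15, 21, 38, 48, 51]

Fragments:
  [0,15): 15 bp
  [15,21): 6 bp
  [21,38): 17 bp
  [38,48): 10 bp
  [48,51): 3 bp
  [51,64): 13 bp

[3,6,10,13,15,17]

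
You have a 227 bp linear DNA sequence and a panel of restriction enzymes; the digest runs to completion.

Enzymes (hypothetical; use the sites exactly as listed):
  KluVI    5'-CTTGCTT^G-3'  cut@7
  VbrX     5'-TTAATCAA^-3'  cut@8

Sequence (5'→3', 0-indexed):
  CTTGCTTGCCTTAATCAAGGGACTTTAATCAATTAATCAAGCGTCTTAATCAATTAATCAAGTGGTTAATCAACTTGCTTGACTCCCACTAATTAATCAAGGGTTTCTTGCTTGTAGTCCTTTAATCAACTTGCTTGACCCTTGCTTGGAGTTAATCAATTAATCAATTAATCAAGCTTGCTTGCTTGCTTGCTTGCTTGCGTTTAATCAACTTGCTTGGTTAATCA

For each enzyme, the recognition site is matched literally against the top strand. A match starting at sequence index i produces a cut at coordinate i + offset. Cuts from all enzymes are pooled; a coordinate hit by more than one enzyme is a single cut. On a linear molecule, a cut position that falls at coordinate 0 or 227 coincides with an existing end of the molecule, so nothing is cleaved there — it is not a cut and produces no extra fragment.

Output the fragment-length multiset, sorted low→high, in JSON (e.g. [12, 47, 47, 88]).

[4,4,4,4,7,7,7,7,8,8,8,8,8,9,11,11,12,12,12,13,13,14,16,20]

Site scan:
  KluVI (CTTGCTTG, off=7): starts [0, 73, 106, 129, 140, 176, 180, 184, 188, 192, 211] → cuts [7, 80, 113, 136, 147, 183, 187, 191, 195, 199, 218]
  VbrX (TTAATCAA, off=8): starts [10, 24, 32, 45, 53, 65, 92, 121, 151, 159, 167, 203] → cuts [18, 32, 40, 53, 61, 73, 100, 129, 159, 167, 175, 211]

Pooled cuts: [7, 18, 32, 40, 53, 61, 73, 80, 100, 113, 129, 136, 147, 159, 167, 175, 183, 187, 191, 195, 199, 211, 218]

Fragment lengths:
  [0,7): 7 bp
  [7,18): 11 bp
  [18,32): 14 bp
  [32,40): 8 bp
  [40,53): 13 bp
  [53,61): 8 bp
  [61,73): 12 bp
  [73,80): 7 bp
  [80,100): 20 bp
  [100,113): 13 bp
  [113,129): 16 bp
  [129,136): 7 bp
  [136,147): 11 bp
  [147,159): 12 bp
  [159,167): 8 bp
  [167,175): 8 bp
  [175,183): 8 bp
  [183,187): 4 bp
  [187,191): 4 bp
  [191,195): 4 bp
  [195,199): 4 bp
  [199,211): 12 bp
  [211,218): 7 bp
  [218,227): 9 bp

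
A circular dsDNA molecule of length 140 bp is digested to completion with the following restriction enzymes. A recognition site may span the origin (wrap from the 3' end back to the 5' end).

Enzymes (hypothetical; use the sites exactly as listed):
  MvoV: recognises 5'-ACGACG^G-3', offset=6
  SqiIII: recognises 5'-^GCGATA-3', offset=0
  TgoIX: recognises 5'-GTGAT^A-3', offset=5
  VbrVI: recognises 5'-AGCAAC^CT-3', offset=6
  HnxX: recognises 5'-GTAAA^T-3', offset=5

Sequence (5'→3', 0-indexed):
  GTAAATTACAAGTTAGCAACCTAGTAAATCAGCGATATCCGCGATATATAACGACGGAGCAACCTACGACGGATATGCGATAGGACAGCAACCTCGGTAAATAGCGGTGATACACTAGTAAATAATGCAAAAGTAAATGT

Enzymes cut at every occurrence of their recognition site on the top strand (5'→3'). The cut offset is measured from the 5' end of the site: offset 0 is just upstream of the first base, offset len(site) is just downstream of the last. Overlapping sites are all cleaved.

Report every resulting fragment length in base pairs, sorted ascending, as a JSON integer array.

[3,5,7,8,8,8,9,9,10,11,15,15,16,16]

Per-enzyme occurrences:
  MvoV ACGACGG/6: at [50, 65] ⇒ [56, 71]
  SqiIII GCGATA/0: at [31, 40, 76] ⇒ [31, 40, 76]
  TgoIX GTGATA/5: at [106] ⇒ [111]
  VbrVI AGCAACCT/6: at [14, 57, 86] ⇒ [20, 63, 92]
  HnxX GTAAAT/5: at [0, 23, 96, 117, 132] ⇒ [5, 28, 101, 122, 137]

All cut coordinates (distinct, sorted): [5, 20, 28, 31, 40, 56, 63, 71, 76, 92, 101, 111, 122, 137]

Fragments:
  5→20: 15 bp
  20→28: 8 bp
  28→31: 3 bp
  31→40: 9 bp
  40→56: 16 bp
  56→63: 7 bp
  63→71: 8 bp
  71→76: 5 bp
  76→92: 16 bp
  92→101: 9 bp
  101→111: 10 bp
  111→122: 11 bp
  122→137: 15 bp
  137→5 (wrap): 140-137+5 = 8 bp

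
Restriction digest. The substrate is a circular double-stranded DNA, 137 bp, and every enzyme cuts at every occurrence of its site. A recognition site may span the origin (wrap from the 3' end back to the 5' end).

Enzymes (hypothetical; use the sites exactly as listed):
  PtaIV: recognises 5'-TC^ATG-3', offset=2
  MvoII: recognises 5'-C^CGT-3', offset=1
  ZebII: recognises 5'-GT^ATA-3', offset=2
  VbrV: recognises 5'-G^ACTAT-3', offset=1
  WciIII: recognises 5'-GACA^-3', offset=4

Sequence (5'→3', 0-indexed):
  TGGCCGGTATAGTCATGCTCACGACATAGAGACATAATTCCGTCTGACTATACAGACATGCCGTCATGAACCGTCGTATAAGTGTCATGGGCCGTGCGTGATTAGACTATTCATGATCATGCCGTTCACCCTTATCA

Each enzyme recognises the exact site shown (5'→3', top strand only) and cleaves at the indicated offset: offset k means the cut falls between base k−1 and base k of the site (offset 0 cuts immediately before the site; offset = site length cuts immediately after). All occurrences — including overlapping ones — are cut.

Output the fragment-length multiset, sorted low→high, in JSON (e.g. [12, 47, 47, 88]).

[3,4,4,6,6,6,6,6,6,6,7,8,9,9,12,12,13,14]

Site scan:
  PtaIV TCATG/2: at [12, 63, 84, 110, 116, 134] ⇒ [14, 65, 86, 112, 118, 136]
  MvoII CCGT/1: at [39, 60, 70, 91, 121] ⇒ [40, 61, 71, 92, 122]
  ZebII GTATA/2: at [6, 75] ⇒ [8, 77]
  VbrV GACTAT/1: at [45, 104] ⇒ [46, 105]
  WciIII GACA/4: at [22, 30, 54] ⇒ [26, 34, 58]

Pooled cuts: [8, 14, 26, 34, 40, 46, 58, 61, 65, 71, 77, 86, 92, 105, 112, 118, 122, 136]

Fragment lengths:
  8→14: 6 bp
  14→26: 12 bp
  26→34: 8 bp
  34→40: 6 bp
  40→46: 6 bp
  46→58: 12 bp
  58→61: 3 bp
  61→65: 4 bp
  65→71: 6 bp
  71→77: 6 bp
  77→86: 9 bp
  86→92: 6 bp
  92→105: 13 bp
  105→112: 7 bp
  112→118: 6 bp
  118→122: 4 bp
  122→136: 14 bp
  136→8 (wrap): 137-136+8 = 9 bp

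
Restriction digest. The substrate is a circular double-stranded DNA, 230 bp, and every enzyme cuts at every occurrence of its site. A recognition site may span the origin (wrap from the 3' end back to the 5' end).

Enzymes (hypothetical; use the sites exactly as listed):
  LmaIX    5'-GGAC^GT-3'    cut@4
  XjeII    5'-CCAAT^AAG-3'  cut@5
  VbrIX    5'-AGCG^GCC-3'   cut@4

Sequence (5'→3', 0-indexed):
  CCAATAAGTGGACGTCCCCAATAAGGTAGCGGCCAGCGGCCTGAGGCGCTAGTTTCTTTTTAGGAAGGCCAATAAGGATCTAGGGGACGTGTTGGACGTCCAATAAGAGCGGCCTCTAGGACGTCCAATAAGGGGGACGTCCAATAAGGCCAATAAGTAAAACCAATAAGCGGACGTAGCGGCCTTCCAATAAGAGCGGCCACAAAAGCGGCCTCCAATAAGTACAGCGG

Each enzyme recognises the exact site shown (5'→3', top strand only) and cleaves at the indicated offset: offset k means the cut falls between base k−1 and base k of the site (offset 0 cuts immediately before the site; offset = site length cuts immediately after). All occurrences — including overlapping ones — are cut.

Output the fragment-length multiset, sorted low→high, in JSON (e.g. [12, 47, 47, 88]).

Scan for sites:
  LmaIX (GGACGT, off=4): starts [9, 84, 93, 118, 134, 171] → cuts [13, 88, 97, 122, 138, 175]
  XjeII (CCAATAAG, off=5): starts [0, 17, 68, 99, 124, 140, 149, 162, 186, 214] → cuts [5, 22, 73, 104, 129, 145, 154, 167, 191, 219]
  VbrIX (AGCGGCC, off=4): starts [27, 34, 107, 177, 194, 206, 225] → cuts [31, 38, 111, 181, 198, 210, 229]

All cut coordinates (distinct, sorted): [5, 13, 22, 31, 38, 73, 88, 97, 104, 111, 122, 129, 138, 145, 154, 167, 175, 181, 191, 198, 210, 219, 229]

Fragment lengths:
  5→13: 8 bp
  13→22: 9 bp
  22→31: 9 bp
  31→38: 7 bp
  38→73: 35 bp
  73→88: 15 bp
  88→97: 9 bp
  97→104: 7 bp
  104→111: 7 bp
  111→122: 11 bp
  122→129: 7 bp
  129→138: 9 bp
  138→145: 7 bp
  145→154: 9 bp
  154→167: 13 bp
  167→175: 8 bp
  175→181: 6 bp
  181→191: 10 bp
  191→198: 7 bp
  198→210: 12 bp
  210→219: 9 bp
  219→229: 10 bp
  229→5 (wrap): 230-229+5 = 6 bp

[6,6,7,7,7,7,7,7,8,8,9,9,9,9,9,9,10,10,11,12,13,15,35]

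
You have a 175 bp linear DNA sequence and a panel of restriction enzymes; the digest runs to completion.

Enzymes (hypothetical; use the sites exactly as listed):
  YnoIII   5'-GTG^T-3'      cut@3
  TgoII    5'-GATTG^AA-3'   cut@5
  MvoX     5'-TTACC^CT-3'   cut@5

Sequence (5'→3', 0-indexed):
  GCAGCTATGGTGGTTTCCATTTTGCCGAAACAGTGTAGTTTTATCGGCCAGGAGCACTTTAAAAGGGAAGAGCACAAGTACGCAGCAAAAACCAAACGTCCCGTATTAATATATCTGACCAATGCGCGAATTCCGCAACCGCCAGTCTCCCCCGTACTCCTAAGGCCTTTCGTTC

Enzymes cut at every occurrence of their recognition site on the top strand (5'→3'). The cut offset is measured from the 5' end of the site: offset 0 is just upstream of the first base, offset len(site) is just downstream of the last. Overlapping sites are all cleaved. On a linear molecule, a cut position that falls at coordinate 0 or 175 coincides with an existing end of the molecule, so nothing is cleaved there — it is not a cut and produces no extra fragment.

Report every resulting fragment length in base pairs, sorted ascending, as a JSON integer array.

Site scan:
  YnoIII (GTGT, off=3): starts [32] → cuts [35]
  TgoII (GATTGAA, off=5): no sites
  MvoX (TTACCCT, off=5): no sites

Pooled cuts: [35]

Fragments:
  [0,35): 35 bp
  [35,175): 140 bp

[35,140]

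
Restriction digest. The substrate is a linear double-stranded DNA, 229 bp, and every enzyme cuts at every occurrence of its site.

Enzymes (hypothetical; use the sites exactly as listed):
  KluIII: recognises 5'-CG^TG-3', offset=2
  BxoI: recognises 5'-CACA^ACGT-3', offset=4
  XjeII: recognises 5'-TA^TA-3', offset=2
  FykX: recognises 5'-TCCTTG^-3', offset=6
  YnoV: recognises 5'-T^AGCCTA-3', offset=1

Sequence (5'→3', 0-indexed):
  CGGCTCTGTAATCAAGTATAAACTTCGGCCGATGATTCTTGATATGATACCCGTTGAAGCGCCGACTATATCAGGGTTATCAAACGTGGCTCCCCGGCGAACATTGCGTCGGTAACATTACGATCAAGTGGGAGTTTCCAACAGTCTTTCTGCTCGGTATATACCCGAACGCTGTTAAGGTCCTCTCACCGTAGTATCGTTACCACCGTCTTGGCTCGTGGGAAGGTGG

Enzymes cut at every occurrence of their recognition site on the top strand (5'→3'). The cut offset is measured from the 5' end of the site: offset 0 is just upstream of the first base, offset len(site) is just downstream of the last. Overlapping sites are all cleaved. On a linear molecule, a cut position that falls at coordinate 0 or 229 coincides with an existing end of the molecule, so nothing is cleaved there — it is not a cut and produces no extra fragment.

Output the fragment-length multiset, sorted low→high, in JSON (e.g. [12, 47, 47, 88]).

[2,11,18,18,50,57,73]

Site scan:
  KluIII CGTG/2: at [84, 216] ⇒ [86, 218]
  BxoI (CACAACGT, off=4): no sites
  XjeII TATA/2: at [16, 66, 157, 159] ⇒ [18, 68, 159, 161]
  FykX (TCCTTG, off=6): no sites
  YnoV (TAGCCTA, off=1): no sites

Pooled cuts: [18, 68, 86, 159, 161, 218]

Fragments:
  [0,18): 18 bp
  [18,68): 50 bp
  [68,86): 18 bp
  [86,159): 73 bp
  [159,161): 2 bp
  [161,218): 57 bp
  [218,229): 11 bp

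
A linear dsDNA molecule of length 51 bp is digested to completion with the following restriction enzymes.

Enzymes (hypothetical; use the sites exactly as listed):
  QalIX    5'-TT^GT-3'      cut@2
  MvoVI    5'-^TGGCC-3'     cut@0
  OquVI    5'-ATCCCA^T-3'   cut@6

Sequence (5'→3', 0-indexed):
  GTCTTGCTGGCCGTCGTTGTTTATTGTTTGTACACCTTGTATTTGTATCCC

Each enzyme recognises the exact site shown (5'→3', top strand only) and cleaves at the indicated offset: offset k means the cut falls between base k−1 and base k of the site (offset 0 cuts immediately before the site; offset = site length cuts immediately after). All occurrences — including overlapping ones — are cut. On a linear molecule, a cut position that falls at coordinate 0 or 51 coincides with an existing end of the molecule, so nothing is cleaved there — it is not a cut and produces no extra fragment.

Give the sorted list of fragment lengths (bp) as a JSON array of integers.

Scan for sites:
  QalIX TTGT/2: at [16, 23, 27, 36, 42] ⇒ [18, 25, 29, 38, 44]
  MvoVI TGGCC/0: at [7] ⇒ [7]
  OquVI (ATCCCAT, off=6): no sites

Pooled cuts: [7, 18, 25, 29, 38, 44]

Fragment lengths:
  [0,7): 7 bp
  [7,18): 11 bp
  [18,25): 7 bp
  [25,29): 4 bp
  [29,38): 9 bp
  [38,44): 6 bp
  [44,51): 7 bp

[4,6,7,7,7,9,11]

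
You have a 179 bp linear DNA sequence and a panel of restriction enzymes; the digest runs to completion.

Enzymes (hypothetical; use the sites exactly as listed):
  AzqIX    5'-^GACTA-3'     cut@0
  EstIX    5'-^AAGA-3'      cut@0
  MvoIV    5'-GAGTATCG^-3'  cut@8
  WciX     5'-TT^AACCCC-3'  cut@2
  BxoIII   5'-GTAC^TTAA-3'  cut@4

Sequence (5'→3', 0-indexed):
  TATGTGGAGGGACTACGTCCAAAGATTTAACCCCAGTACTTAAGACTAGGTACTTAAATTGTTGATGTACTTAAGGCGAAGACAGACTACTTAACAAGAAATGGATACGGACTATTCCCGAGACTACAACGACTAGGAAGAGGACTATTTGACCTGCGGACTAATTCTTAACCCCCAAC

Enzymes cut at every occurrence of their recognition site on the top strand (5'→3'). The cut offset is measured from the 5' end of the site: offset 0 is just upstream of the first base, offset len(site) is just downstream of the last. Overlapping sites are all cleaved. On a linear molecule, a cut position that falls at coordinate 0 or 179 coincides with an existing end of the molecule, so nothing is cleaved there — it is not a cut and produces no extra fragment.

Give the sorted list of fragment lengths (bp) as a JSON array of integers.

[2,2,5,6,7,7,8,9,10,10,10,11,11,11,11,12,14,16,17]

Site scan:
  AzqIX (GACTA, off=0): starts [10, 43, 84, 109, 121, 130, 142, 158] → cuts [10, 43, 84, 109, 121, 130, 142, 158]
  EstIX (AAGA, off=0): starts [21, 41, 78, 95, 137] → cuts [21, 41, 78, 95, 137]
  MvoIV (GAGTATCG, off=8): no sites
  WciX (TTAACCCC, off=2): starts [26, 167] → cuts [28, 169]
  BxoIII (GTACTTAA, off=4): starts [35, 49, 66] → cuts [39, 53, 70]

All cut coordinates (distinct, sorted): [10, 21, 28, 39, 41, 43, 53, 70, 78, 84, 95, 109, 121, 130, 137, 142, 158, 169]

Fragment lengths:
  [0,10): 10 bp
  [10,21): 11 bp
  [21,28): 7 bp
  [28,39): 11 bp
  [39,41): 2 bp
  [41,43): 2 bp
  [43,53): 10 bp
  [53,70): 17 bp
  [70,78): 8 bp
  [78,84): 6 bp
  [84,95): 11 bp
  [95,109): 14 bp
  [109,121): 12 bp
  [121,130): 9 bp
  [130,137): 7 bp
  [137,142): 5 bp
  [142,158): 16 bp
  [158,169): 11 bp
  [169,179): 10 bp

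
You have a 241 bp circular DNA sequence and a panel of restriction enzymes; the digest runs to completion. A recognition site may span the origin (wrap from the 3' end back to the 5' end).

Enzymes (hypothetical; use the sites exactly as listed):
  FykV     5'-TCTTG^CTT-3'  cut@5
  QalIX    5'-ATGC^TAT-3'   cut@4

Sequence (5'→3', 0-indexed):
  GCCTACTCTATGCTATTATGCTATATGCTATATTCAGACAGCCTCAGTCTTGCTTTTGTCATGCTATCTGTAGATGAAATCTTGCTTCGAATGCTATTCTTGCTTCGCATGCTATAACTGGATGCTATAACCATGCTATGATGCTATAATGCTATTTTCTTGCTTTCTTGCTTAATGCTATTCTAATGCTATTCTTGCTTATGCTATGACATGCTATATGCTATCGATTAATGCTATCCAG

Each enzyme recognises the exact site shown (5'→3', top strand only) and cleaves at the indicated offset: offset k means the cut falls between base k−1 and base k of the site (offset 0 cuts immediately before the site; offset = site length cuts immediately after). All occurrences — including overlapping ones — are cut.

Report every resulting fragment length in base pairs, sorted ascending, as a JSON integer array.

[7,7,7,8,8,8,8,8,8,8,10,10,10,10,11,11,12,13,13,20,20,24]

Scan for sites:
  FykV (TCTTGCTT, off=5): starts [47, 79, 97, 157, 165, 192] → cuts [52, 84, 102, 162, 170, 197]
  QalIX (ATGCTAT, off=4): starts [9, 17, 24, 60, 90, 108, 121, 132, 140, 148, 174, 185, 200, 210, 217, 230] → cuts [13, 21, 28, 64, 94, 112, 125, 136, 144, 152, 178, 189, 204, 214, 221, 234]

Pooled cuts: [13, 21, 28, 52, 64, 84, 94, 102, 112, 125, 136, 144, 152, 162, 170, 178, 189, 197, 204, 214, 221, 234]

Fragments:
  13→21: 8 bp
  21→28: 7 bp
  28→52: 24 bp
  52→64: 12 bp
  64→84: 20 bp
  84→94: 10 bp
  94→102: 8 bp
  102→112: 10 bp
  112→125: 13 bp
  125→136: 11 bp
  136→144: 8 bp
  144→152: 8 bp
  152→162: 10 bp
  162→170: 8 bp
  170→178: 8 bp
  178→189: 11 bp
  189→197: 8 bp
  197→204: 7 bp
  204→214: 10 bp
  214→221: 7 bp
  221→234: 13 bp
  234→13 (wrap): 241-234+13 = 20 bp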